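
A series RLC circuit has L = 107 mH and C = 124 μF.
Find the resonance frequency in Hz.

Step 1 — Resonance condition Im(Z)=0 gives ω₀ = 1/√(LC).
Step 2 — ω₀ = 1/√(0.107·0.000124) = 274.5 rad/s.
Step 3 — f₀ = ω₀/(2π) = 43.69 Hz.

f₀ = 43.69 Hz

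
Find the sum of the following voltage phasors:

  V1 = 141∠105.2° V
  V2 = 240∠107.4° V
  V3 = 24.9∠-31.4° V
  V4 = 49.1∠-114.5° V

Step 1 — Convert each phasor to rectangular form:
  V1 = 141·(cos(105.2°) + j·sin(105.2°)) = -36.97 + j136.1 V
  V2 = 240·(cos(107.4°) + j·sin(107.4°)) = -71.77 + j229 V
  V3 = 24.9·(cos(-31.4°) + j·sin(-31.4°)) = 21.25 - j12.97 V
  V4 = 49.1·(cos(-114.5°) + j·sin(-114.5°)) = -20.36 - j44.68 V
Step 2 — Sum components: V_total = -107.8 + j307.4 V.
Step 3 — Convert to polar: |V_total| = 325.8 V, ∠V_total = 109.3°.

V_total = 325.8∠109.3° V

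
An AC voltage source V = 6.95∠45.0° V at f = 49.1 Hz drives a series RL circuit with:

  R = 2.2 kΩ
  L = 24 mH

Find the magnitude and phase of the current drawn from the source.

Step 1 — Angular frequency: ω = 2π·f = 2π·49.1 = 308.5 rad/s.
Step 2 — Component impedances:
  R: Z = R = 2200 Ω
  L: Z = jωL = j·308.5·0.024 = 0 + j7.404 Ω
Step 3 — Series combination: Z_total = R + L = 2200 + j7.404 Ω = 2200∠0.2° Ω.
Step 4 — Source phasor: V = 6.95∠45.0° V = 4.914 + j4.914 V.
Step 5 — Ohm's law: I = V / Z_total = (4.914 + j4.914) / (2200 + j7.404) = 0.002241 + j0.002226 A.
Step 6 — Convert to polar: |I| = 0.003159 A, ∠I = 44.8°.

I = 0.003159∠44.8° A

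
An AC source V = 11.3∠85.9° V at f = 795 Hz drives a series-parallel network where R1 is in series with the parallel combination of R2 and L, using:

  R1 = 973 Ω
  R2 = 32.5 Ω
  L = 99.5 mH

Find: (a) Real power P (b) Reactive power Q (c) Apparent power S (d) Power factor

Step 1 — Angular frequency: ω = 2π·f = 2π·795 = 4995 rad/s.
Step 2 — Component impedances:
  R1: Z = R = 973 Ω
  R2: Z = R = 32.5 Ω
  L: Z = jωL = j·4995·0.0995 = 0 + j497 Ω
Step 3 — Parallel branch: R2 || L = 1/(1/R2 + 1/L) = 32.36 + j2.116 Ω.
Step 4 — Series with R1: Z_total = R1 + (R2 || L) = 1005 + j2.116 Ω = 1005∠0.1° Ω.
Step 5 — Source phasor: V = 11.3∠85.9° V = 0.8079 + j11.27 V.
Step 6 — Current: I = V / Z = 0.0008272 + j0.01121 A = 0.01124∠85.8° A.
Step 7 — Complex power: S = V·I* = 0.127 + j0.0002673 VA.
Step 8 — Real power: P = Re(S) = 0.127 W.
Step 9 — Reactive power: Q = Im(S) = 0.0002673 VAR.
Step 10 — Apparent power: |S| = 0.127 VA.
Step 11 — Power factor: PF = P/|S| = 1 (lagging).

(a) P = 0.127 W  (b) Q = 0.0002673 VAR  (c) S = 0.127 VA  (d) PF = 1 (lagging)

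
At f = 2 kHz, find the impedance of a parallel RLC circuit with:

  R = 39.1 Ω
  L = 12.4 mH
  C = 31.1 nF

Step 1 — Angular frequency: ω = 2π·f = 2π·2000 = 1.257e+04 rad/s.
Step 2 — Component impedances:
  R: Z = R = 39.1 Ω
  L: Z = jωL = j·1.257e+04·0.0124 = 0 + j155.8 Ω
  C: Z = 1/(jωC) = -j/(ω·C) = 0 - j2559 Ω
Step 3 — Parallel combination: 1/Z_total = 1/R + 1/L + 1/C; Z_total = 37.04 + j8.729 Ω = 38.06∠13.3° Ω.

Z = 37.04 + j8.729 Ω = 38.06∠13.3° Ω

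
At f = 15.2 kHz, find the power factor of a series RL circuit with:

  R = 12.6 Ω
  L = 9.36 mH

Step 1 — Angular frequency: ω = 2π·f = 2π·1.52e+04 = 9.55e+04 rad/s.
Step 2 — Component impedances:
  R: Z = R = 12.6 Ω
  L: Z = jωL = j·9.55e+04·0.00936 = 0 + j893.9 Ω
Step 3 — Series combination: Z_total = R + L = 12.6 + j893.9 Ω = 894∠89.2° Ω.
Step 4 — Power factor: PF = cos(φ) = Re(Z)/|Z| = 12.6/894 = 0.01409.
Step 5 — Type: Im(Z) = 893.9 ⇒ lagging (phase φ = 89.2°).

PF = 0.01409 (lagging, φ = 89.2°)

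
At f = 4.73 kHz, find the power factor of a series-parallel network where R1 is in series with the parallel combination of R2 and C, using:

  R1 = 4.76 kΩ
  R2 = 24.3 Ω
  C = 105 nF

Step 1 — Angular frequency: ω = 2π·f = 2π·4730 = 2.972e+04 rad/s.
Step 2 — Component impedances:
  R1: Z = R = 4760 Ω
  R2: Z = R = 24.3 Ω
  C: Z = 1/(jωC) = -j/(ω·C) = 0 - j320.5 Ω
Step 3 — Parallel branch: R2 || C = 1/(1/R2 + 1/C) = 24.16 - j1.832 Ω.
Step 4 — Series with R1: Z_total = R1 + (R2 || C) = 4784 - j1.832 Ω = 4784∠-0.0° Ω.
Step 5 — Power factor: PF = cos(φ) = Re(Z)/|Z| = 4784/4784 = 1.
Step 6 — Type: Im(Z) = -1.832 ⇒ leading (phase φ = -0.0°).

PF = 1 (leading, φ = -0.0°)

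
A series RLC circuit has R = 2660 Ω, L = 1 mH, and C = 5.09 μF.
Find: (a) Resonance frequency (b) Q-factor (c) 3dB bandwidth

Step 1 — Resonance: ω₀ = 1/√(LC) = 1/√(0.001·5.09e-06) = 1.402e+04 rad/s.
Step 2 — f₀ = ω₀/(2π) = 2231 Hz.
Step 3 — Series Q: Q = ω₀L/R = 1.402e+04·0.001/2660 = 0.005269.
Step 4 — Bandwidth: Δω = ω₀/Q = 2.66e+06 rad/s; BW = Δω/(2π) = 4.234e+05 Hz.

(a) f₀ = 2231 Hz  (b) Q = 0.005269  (c) BW = 4.234e+05 Hz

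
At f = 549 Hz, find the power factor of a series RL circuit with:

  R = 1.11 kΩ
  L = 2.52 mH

Step 1 — Angular frequency: ω = 2π·f = 2π·549 = 3449 rad/s.
Step 2 — Component impedances:
  R: Z = R = 1110 Ω
  L: Z = jωL = j·3449·0.00252 = 0 + j8.693 Ω
Step 3 — Series combination: Z_total = R + L = 1110 + j8.693 Ω = 1110∠0.4° Ω.
Step 4 — Power factor: PF = cos(φ) = Re(Z)/|Z| = 1110/1110 = 1.
Step 5 — Type: Im(Z) = 8.693 ⇒ lagging (phase φ = 0.4°).

PF = 1 (lagging, φ = 0.4°)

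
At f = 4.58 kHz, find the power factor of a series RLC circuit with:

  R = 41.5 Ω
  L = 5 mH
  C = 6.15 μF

Step 1 — Angular frequency: ω = 2π·f = 2π·4580 = 2.878e+04 rad/s.
Step 2 — Component impedances:
  R: Z = R = 41.5 Ω
  L: Z = jωL = j·2.878e+04·0.005 = 0 + j143.9 Ω
  C: Z = 1/(jωC) = -j/(ω·C) = 0 - j5.65 Ω
Step 3 — Series combination: Z_total = R + L + C = 41.5 + j138.2 Ω = 144.3∠73.3° Ω.
Step 4 — Power factor: PF = cos(φ) = Re(Z)/|Z| = 41.5/144.33 = 0.2875.
Step 5 — Type: Im(Z) = 138.2 ⇒ lagging (phase φ = 73.3°).

PF = 0.2875 (lagging, φ = 73.3°)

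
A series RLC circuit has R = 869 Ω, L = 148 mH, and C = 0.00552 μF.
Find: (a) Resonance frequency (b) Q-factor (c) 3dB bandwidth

Step 1 — Resonance: ω₀ = 1/√(LC) = 1/√(0.148·5.52e-09) = 3.499e+04 rad/s.
Step 2 — f₀ = ω₀/(2π) = 5568 Hz.
Step 3 — Series Q: Q = ω₀L/R = 3.499e+04·0.148/869 = 5.959.
Step 4 — Bandwidth: Δω = ω₀/Q = 5872 rad/s; BW = Δω/(2π) = 934.5 Hz.

(a) f₀ = 5568 Hz  (b) Q = 5.959  (c) BW = 934.5 Hz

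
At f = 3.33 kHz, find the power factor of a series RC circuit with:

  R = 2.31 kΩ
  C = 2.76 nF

Step 1 — Angular frequency: ω = 2π·f = 2π·3330 = 2.092e+04 rad/s.
Step 2 — Component impedances:
  R: Z = R = 2310 Ω
  C: Z = 1/(jωC) = -j/(ω·C) = 0 - j1.732e+04 Ω
Step 3 — Series combination: Z_total = R + C = 2310 - j1.732e+04 Ω = 1.747e+04∠-82.4° Ω.
Step 4 — Power factor: PF = cos(φ) = Re(Z)/|Z| = 2310/1.747e+04 = 0.1322.
Step 5 — Type: Im(Z) = -1.732e+04 ⇒ leading (phase φ = -82.4°).

PF = 0.1322 (leading, φ = -82.4°)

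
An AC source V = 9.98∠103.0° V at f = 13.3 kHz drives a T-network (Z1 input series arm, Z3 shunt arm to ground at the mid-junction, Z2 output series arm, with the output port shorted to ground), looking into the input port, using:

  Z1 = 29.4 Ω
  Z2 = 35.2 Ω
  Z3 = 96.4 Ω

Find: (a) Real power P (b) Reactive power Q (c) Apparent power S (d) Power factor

Step 1 — Angular frequency: ω = 2π·f = 2π·1.33e+04 = 8.357e+04 rad/s.
Step 2 — Component impedances:
  Z1: Z = R = 29.4 Ω
  Z2: Z = R = 35.2 Ω
  Z3: Z = R = 96.4 Ω
Step 3 — With the output port shorted to ground, the output series arm Z2 runs from the junction to ground; the shunt arm Z3 also runs from the junction to ground. They appear in parallel: Z3 || Z2 = 25.78 Ω.
Step 4 — Series with input arm Z1: Z_in = Z1 + (Z3 || Z2) = 55.18 Ω = 55.18∠0.0° Ω.
Step 5 — Source phasor: V = 9.98∠103.0° V = -2.245 + j9.724 V.
Step 6 — Current: I = V / Z = -0.04068 + j0.1762 A = 0.1808∠103.0° A.
Step 7 — Complex power: S = V·I* = 1.805 VA.
Step 8 — Real power: P = Re(S) = 1.805 W.
Step 9 — Reactive power: Q = Im(S) = 0 VAR.
Step 10 — Apparent power: |S| = 1.805 VA.
Step 11 — Power factor: PF = P/|S| = 1 (unity).

(a) P = 1.805 W  (b) Q = 0 VAR  (c) S = 1.805 VA  (d) PF = 1 (unity)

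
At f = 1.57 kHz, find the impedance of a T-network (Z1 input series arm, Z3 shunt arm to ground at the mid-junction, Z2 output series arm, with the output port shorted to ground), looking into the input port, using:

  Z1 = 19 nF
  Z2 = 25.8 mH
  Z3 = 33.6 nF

Step 1 — Angular frequency: ω = 2π·f = 2π·1570 = 9865 rad/s.
Step 2 — Component impedances:
  Z1: Z = 1/(jωC) = -j/(ω·C) = 0 - j5335 Ω
  Z2: Z = jωL = j·9865·0.0258 = 0 + j254.5 Ω
  Z3: Z = 1/(jωC) = -j/(ω·C) = 0 - j3017 Ω
Step 3 — With the output port shorted to ground, the output series arm Z2 runs from the junction to ground; the shunt arm Z3 also runs from the junction to ground. They appear in parallel: Z3 || Z2 = 0 + j278 Ω.
Step 4 — Series with input arm Z1: Z_in = Z1 + (Z3 || Z2) = 0 - j5057 Ω = 5057∠-90.0° Ω.

Z = 0 - j5057 Ω = 5057∠-90.0° Ω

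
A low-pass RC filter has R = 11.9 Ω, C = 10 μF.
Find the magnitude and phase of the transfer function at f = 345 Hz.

Step 1 — Angular frequency: ω = 2π·345 = 2168 rad/s.
Step 2 — Transfer function: H(jω) = 1/(1 + jωRC).
Step 3 — Denominator: 1 + jωRC = 1 + j·2168·11.9·1e-05 = 1 + j0.258.
Step 4 — H = 0.9376 - j0.2419.
Step 5 — Magnitude: |H| = 0.9683 (-0.3 dB); phase: φ = -14.5°.

|H| = 0.9683 (-0.3 dB), φ = -14.5°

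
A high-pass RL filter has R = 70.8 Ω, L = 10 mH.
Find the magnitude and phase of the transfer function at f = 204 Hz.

Step 1 — Angular frequency: ω = 2π·204 = 1282 rad/s.
Step 2 — Transfer function: H(jω) = jωL/(R + jωL).
Step 3 — Numerator jωL = j·12.82; denominator R + jωL = 70.8 + j12.82.
Step 4 — H = 0.03174 + j0.1753.
Step 5 — Magnitude: |H| = 0.1781 (-15.0 dB); phase: φ = 79.7°.

|H| = 0.1781 (-15.0 dB), φ = 79.7°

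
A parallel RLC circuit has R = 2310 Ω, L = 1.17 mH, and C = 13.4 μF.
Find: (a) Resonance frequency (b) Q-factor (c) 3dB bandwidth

Step 1 — Resonance: ω₀ = 1/√(LC) = 1/√(0.00117·1.34e-05) = 7986 rad/s.
Step 2 — f₀ = ω₀/(2π) = 1271 Hz.
Step 3 — Parallel Q: Q = R/(ω₀L) = 2310/(7986·0.00117) = 247.2.
Step 4 — Bandwidth: Δω = ω₀/Q = 32.31 rad/s; BW = Δω/(2π) = 5.142 Hz.

(a) f₀ = 1271 Hz  (b) Q = 247.2  (c) BW = 5.142 Hz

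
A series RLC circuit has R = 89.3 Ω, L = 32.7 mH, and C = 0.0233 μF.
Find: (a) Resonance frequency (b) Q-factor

Step 1 — Resonance condition Im(Z)=0 gives ω₀ = 1/√(LC).
Step 2 — ω₀ = 1/√(0.0327·2.33e-08) = 3.623e+04 rad/s.
Step 3 — f₀ = ω₀/(2π) = 5766 Hz.
Step 4 — Series Q: Q = ω₀L/R = 3.623e+04·0.0327/89.3 = 13.27.

(a) f₀ = 5766 Hz  (b) Q = 13.27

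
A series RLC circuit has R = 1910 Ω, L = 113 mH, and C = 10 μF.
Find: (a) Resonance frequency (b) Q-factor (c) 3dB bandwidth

Step 1 — Resonance: ω₀ = 1/√(LC) = 1/√(0.113·1e-05) = 940.7 rad/s.
Step 2 — f₀ = ω₀/(2π) = 149.7 Hz.
Step 3 — Series Q: Q = ω₀L/R = 940.7·0.113/1910 = 0.05566.
Step 4 — Bandwidth: Δω = ω₀/Q = 1.69e+04 rad/s; BW = Δω/(2π) = 2690 Hz.

(a) f₀ = 149.7 Hz  (b) Q = 0.05566  (c) BW = 2690 Hz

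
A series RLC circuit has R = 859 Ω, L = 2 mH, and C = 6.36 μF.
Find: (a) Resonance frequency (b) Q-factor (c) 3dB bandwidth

Step 1 — Resonance condition Im(Z)=0 gives ω₀ = 1/√(LC).
Step 2 — ω₀ = 1/√(0.002·6.36e-06) = 8867 rad/s.
Step 3 — f₀ = ω₀/(2π) = 1411 Hz.
Step 4 — Series Q: Q = ω₀L/R = 8867·0.002/859 = 0.02064.
Step 5 — 3dB bandwidth: Δω = ω₀/Q = 4.295e+05 rad/s; BW = Δω/(2π) = 6.836e+04 Hz.

(a) f₀ = 1411 Hz  (b) Q = 0.02064  (c) BW = 6.836e+04 Hz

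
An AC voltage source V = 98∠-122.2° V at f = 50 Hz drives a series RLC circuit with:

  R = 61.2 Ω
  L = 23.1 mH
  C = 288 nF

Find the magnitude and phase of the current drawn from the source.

Step 1 — Angular frequency: ω = 2π·f = 2π·50 = 314.2 rad/s.
Step 2 — Component impedances:
  R: Z = R = 61.2 Ω
  L: Z = jωL = j·314.2·0.0231 = 0 + j7.257 Ω
  C: Z = 1/(jωC) = -j/(ω·C) = 0 - j1.105e+04 Ω
Step 3 — Series combination: Z_total = R + L + C = 61.2 - j1.105e+04 Ω = 1.105e+04∠-89.7° Ω.
Step 4 — Source phasor: V = 98∠-122.2° V = -52.22 - j82.93 V.
Step 5 — Ohm's law: I = V / Z_total = (-52.22 - j82.93) / (61.2 - j1.105e+04) = 0.007482 - j0.004769 A.
Step 6 — Convert to polar: |I| = 0.008873 A, ∠I = -32.5°.

I = 0.008873∠-32.5° A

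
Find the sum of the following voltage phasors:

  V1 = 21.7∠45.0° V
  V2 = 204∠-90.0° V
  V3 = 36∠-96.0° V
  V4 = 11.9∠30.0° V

Step 1 — Convert each phasor to rectangular form:
  V1 = 21.7·(cos(45.0°) + j·sin(45.0°)) = 15.34 + j15.34 V
  V2 = 204·(cos(-90.0°) + j·sin(-90.0°)) = 0 - j204 V
  V3 = 36·(cos(-96.0°) + j·sin(-96.0°)) = -3.763 - j35.8 V
  V4 = 11.9·(cos(30.0°) + j·sin(30.0°)) = 10.31 + j5.95 V
Step 2 — Sum components: V_total = 21.89 - j218.5 V.
Step 3 — Convert to polar: |V_total| = 219.6 V, ∠V_total = -84.3°.

V_total = 219.6∠-84.3° V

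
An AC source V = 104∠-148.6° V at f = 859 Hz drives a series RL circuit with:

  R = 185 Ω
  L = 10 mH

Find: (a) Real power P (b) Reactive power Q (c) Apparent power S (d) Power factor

Step 1 — Angular frequency: ω = 2π·f = 2π·859 = 5397 rad/s.
Step 2 — Component impedances:
  R: Z = R = 185 Ω
  L: Z = jωL = j·5397·0.01 = 0 + j53.97 Ω
Step 3 — Series combination: Z_total = R + L = 185 + j53.97 Ω = 192.7∠16.3° Ω.
Step 4 — Source phasor: V = 104∠-148.6° V = -88.77 - j54.19 V.
Step 5 — Current: I = V / Z = -0.5209 - j0.1409 A = 0.5397∠-164.9° A.
Step 6 — Complex power: S = V·I* = 53.88 + j15.72 VA.
Step 7 — Real power: P = Re(S) = 53.88 W.
Step 8 — Reactive power: Q = Im(S) = 15.72 VAR.
Step 9 — Apparent power: |S| = 56.13 VA.
Step 10 — Power factor: PF = P/|S| = 0.96 (lagging).

(a) P = 53.88 W  (b) Q = 15.72 VAR  (c) S = 56.13 VA  (d) PF = 0.96 (lagging)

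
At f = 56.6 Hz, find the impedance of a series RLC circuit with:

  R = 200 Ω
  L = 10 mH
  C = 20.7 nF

Step 1 — Angular frequency: ω = 2π·f = 2π·56.6 = 355.6 rad/s.
Step 2 — Component impedances:
  R: Z = R = 200 Ω
  L: Z = jωL = j·355.6·0.01 = 0 + j3.556 Ω
  C: Z = 1/(jωC) = -j/(ω·C) = 0 - j1.358e+05 Ω
Step 3 — Series combination: Z_total = R + L + C = 200 - j1.358e+05 Ω = 1.358e+05∠-89.9° Ω.

Z = 200 - j1.358e+05 Ω = 1.358e+05∠-89.9° Ω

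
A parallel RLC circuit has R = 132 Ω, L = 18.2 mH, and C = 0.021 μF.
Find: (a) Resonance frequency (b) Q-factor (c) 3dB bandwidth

Step 1 — Resonance: ω₀ = 1/√(LC) = 1/√(0.0182·2.1e-08) = 5.115e+04 rad/s.
Step 2 — f₀ = ω₀/(2π) = 8141 Hz.
Step 3 — Parallel Q: Q = R/(ω₀L) = 132/(5.115e+04·0.0182) = 0.1418.
Step 4 — Bandwidth: Δω = ω₀/Q = 3.608e+05 rad/s; BW = Δω/(2π) = 5.742e+04 Hz.

(a) f₀ = 8141 Hz  (b) Q = 0.1418  (c) BW = 5.742e+04 Hz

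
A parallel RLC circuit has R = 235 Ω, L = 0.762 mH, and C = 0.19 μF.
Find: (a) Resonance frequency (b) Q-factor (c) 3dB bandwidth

Step 1 — Resonance: ω₀ = 1/√(LC) = 1/√(0.000762·1.9e-07) = 8.311e+04 rad/s.
Step 2 — f₀ = ω₀/(2π) = 1.323e+04 Hz.
Step 3 — Parallel Q: Q = R/(ω₀L) = 235/(8.311e+04·0.000762) = 3.711.
Step 4 — Bandwidth: Δω = ω₀/Q = 2.24e+04 rad/s; BW = Δω/(2π) = 3565 Hz.

(a) f₀ = 1.323e+04 Hz  (b) Q = 3.711  (c) BW = 3565 Hz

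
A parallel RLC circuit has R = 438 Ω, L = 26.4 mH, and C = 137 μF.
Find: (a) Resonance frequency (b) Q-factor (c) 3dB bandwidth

Step 1 — Resonance: ω₀ = 1/√(LC) = 1/√(0.0264·0.000137) = 525.8 rad/s.
Step 2 — f₀ = ω₀/(2π) = 83.69 Hz.
Step 3 — Parallel Q: Q = R/(ω₀L) = 438/(525.8·0.0264) = 31.55.
Step 4 — Bandwidth: Δω = ω₀/Q = 16.67 rad/s; BW = Δω/(2π) = 2.652 Hz.

(a) f₀ = 83.69 Hz  (b) Q = 31.55  (c) BW = 2.652 Hz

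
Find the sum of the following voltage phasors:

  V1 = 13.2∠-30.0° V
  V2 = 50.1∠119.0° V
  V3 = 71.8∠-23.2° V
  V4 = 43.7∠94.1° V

Step 1 — Convert each phasor to rectangular form:
  V1 = 13.2·(cos(-30.0°) + j·sin(-30.0°)) = 11.43 - j6.6 V
  V2 = 50.1·(cos(119.0°) + j·sin(119.0°)) = -24.29 + j43.82 V
  V3 = 71.8·(cos(-23.2°) + j·sin(-23.2°)) = 65.99 - j28.29 V
  V4 = 43.7·(cos(94.1°) + j·sin(94.1°)) = -3.124 + j43.59 V
Step 2 — Sum components: V_total = 50.01 + j52.52 V.
Step 3 — Convert to polar: |V_total| = 72.52 V, ∠V_total = 46.4°.

V_total = 72.52∠46.4° V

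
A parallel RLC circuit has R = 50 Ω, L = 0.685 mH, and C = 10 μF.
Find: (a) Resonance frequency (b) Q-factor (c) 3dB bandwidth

Step 1 — Resonance: ω₀ = 1/√(LC) = 1/√(0.000685·1e-05) = 1.208e+04 rad/s.
Step 2 — f₀ = ω₀/(2π) = 1923 Hz.
Step 3 — Parallel Q: Q = R/(ω₀L) = 50/(1.208e+04·0.000685) = 6.041.
Step 4 — Bandwidth: Δω = ω₀/Q = 2000 rad/s; BW = Δω/(2π) = 318.3 Hz.

(a) f₀ = 1923 Hz  (b) Q = 6.041  (c) BW = 318.3 Hz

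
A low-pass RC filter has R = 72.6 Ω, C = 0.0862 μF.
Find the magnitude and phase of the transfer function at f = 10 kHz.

Step 1 — Angular frequency: ω = 2π·1e+04 = 6.283e+04 rad/s.
Step 2 — Transfer function: H(jω) = 1/(1 + jωRC).
Step 3 — Denominator: 1 + jωRC = 1 + j·6.283e+04·72.6·8.62e-08 = 1 + j0.3932.
Step 4 — H = 0.8661 - j0.3406.
Step 5 — Magnitude: |H| = 0.9306 (-0.6 dB); phase: φ = -21.5°.

|H| = 0.9306 (-0.6 dB), φ = -21.5°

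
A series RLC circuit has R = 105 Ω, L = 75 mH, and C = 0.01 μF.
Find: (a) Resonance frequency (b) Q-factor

Step 1 — Resonance condition Im(Z)=0 gives ω₀ = 1/√(LC).
Step 2 — ω₀ = 1/√(0.075·1e-08) = 3.651e+04 rad/s.
Step 3 — f₀ = ω₀/(2π) = 5812 Hz.
Step 4 — Series Q: Q = ω₀L/R = 3.651e+04·0.075/105 = 26.08.

(a) f₀ = 5812 Hz  (b) Q = 26.08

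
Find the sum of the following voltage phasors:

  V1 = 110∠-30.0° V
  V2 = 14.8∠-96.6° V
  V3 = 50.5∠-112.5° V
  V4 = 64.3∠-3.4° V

Step 1 — Convert each phasor to rectangular form:
  V1 = 110·(cos(-30.0°) + j·sin(-30.0°)) = 95.26 - j55 V
  V2 = 14.8·(cos(-96.6°) + j·sin(-96.6°)) = -1.701 - j14.7 V
  V3 = 50.5·(cos(-112.5°) + j·sin(-112.5°)) = -19.33 - j46.66 V
  V4 = 64.3·(cos(-3.4°) + j·sin(-3.4°)) = 64.19 - j3.813 V
Step 2 — Sum components: V_total = 138.4 - j120.2 V.
Step 3 — Convert to polar: |V_total| = 183.3 V, ∠V_total = -41.0°.

V_total = 183.3∠-41.0° V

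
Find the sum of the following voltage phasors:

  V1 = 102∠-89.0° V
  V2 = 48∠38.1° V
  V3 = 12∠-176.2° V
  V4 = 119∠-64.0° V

Step 1 — Convert each phasor to rectangular form:
  V1 = 102·(cos(-89.0°) + j·sin(-89.0°)) = 1.78 - j102 V
  V2 = 48·(cos(38.1°) + j·sin(38.1°)) = 37.77 + j29.62 V
  V3 = 12·(cos(-176.2°) + j·sin(-176.2°)) = -11.97 - j0.7953 V
  V4 = 119·(cos(-64.0°) + j·sin(-64.0°)) = 52.17 - j107 V
Step 2 — Sum components: V_total = 79.75 - j180.1 V.
Step 3 — Convert to polar: |V_total| = 197 V, ∠V_total = -66.1°.

V_total = 197∠-66.1° V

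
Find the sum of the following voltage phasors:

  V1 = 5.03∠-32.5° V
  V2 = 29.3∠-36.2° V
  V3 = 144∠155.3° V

Step 1 — Convert each phasor to rectangular form:
  V1 = 5.03·(cos(-32.5°) + j·sin(-32.5°)) = 4.242 - j2.703 V
  V2 = 29.3·(cos(-36.2°) + j·sin(-36.2°)) = 23.64 - j17.3 V
  V3 = 144·(cos(155.3°) + j·sin(155.3°)) = -130.8 + j60.17 V
Step 2 — Sum components: V_total = -102.9 + j40.17 V.
Step 3 — Convert to polar: |V_total| = 110.5 V, ∠V_total = 158.7°.

V_total = 110.5∠158.7° V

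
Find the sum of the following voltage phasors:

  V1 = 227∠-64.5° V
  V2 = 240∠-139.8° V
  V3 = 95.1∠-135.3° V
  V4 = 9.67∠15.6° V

Step 1 — Convert each phasor to rectangular form:
  V1 = 227·(cos(-64.5°) + j·sin(-64.5°)) = 97.73 - j204.9 V
  V2 = 240·(cos(-139.8°) + j·sin(-139.8°)) = -183.3 - j154.9 V
  V3 = 95.1·(cos(-135.3°) + j·sin(-135.3°)) = -67.6 - j66.89 V
  V4 = 9.67·(cos(15.6°) + j·sin(15.6°)) = 9.314 + j2.6 V
Step 2 — Sum components: V_total = -143.9 - j424.1 V.
Step 3 — Convert to polar: |V_total| = 447.8 V, ∠V_total = -108.7°.

V_total = 447.8∠-108.7° V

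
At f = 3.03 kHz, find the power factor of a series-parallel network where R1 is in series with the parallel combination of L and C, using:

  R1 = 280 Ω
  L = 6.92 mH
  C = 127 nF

Step 1 — Angular frequency: ω = 2π·f = 2π·3030 = 1.904e+04 rad/s.
Step 2 — Component impedances:
  R1: Z = R = 280 Ω
  L: Z = jωL = j·1.904e+04·0.00692 = 0 + j131.7 Ω
  C: Z = 1/(jωC) = -j/(ω·C) = 0 - j413.6 Ω
Step 3 — Parallel branch: L || C = 1/(1/L + 1/C) = 0 + j193.3 Ω.
Step 4 — Series with R1: Z_total = R1 + (L || C) = 280 + j193.3 Ω = 340.3∠34.6° Ω.
Step 5 — Power factor: PF = cos(φ) = Re(Z)/|Z| = 280/340.26 = 0.8229.
Step 6 — Type: Im(Z) = 193.3 ⇒ lagging (phase φ = 34.6°).

PF = 0.8229 (lagging, φ = 34.6°)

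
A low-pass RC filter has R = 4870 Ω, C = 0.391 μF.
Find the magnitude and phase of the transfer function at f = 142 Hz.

Step 1 — Angular frequency: ω = 2π·142 = 892.2 rad/s.
Step 2 — Transfer function: H(jω) = 1/(1 + jωRC).
Step 3 — Denominator: 1 + jωRC = 1 + j·892.2·4870·3.91e-07 = 1 + j1.699.
Step 4 — H = 0.2573 - j0.4372.
Step 5 — Magnitude: |H| = 0.5073 (-5.9 dB); phase: φ = -59.5°.

|H| = 0.5073 (-5.9 dB), φ = -59.5°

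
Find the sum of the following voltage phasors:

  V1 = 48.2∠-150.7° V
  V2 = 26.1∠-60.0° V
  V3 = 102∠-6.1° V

Step 1 — Convert each phasor to rectangular form:
  V1 = 48.2·(cos(-150.7°) + j·sin(-150.7°)) = -42.03 - j23.59 V
  V2 = 26.1·(cos(-60.0°) + j·sin(-60.0°)) = 13.05 - j22.6 V
  V3 = 102·(cos(-6.1°) + j·sin(-6.1°)) = 101.4 - j10.84 V
Step 2 — Sum components: V_total = 72.44 - j57.03 V.
Step 3 — Convert to polar: |V_total| = 92.19 V, ∠V_total = -38.2°.

V_total = 92.19∠-38.2° V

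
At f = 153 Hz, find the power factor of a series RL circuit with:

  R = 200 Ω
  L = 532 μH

Step 1 — Angular frequency: ω = 2π·f = 2π·153 = 961.3 rad/s.
Step 2 — Component impedances:
  R: Z = R = 200 Ω
  L: Z = jωL = j·961.3·0.000532 = 0 + j0.5114 Ω
Step 3 — Series combination: Z_total = R + L = 200 + j0.5114 Ω = 200∠0.1° Ω.
Step 4 — Power factor: PF = cos(φ) = Re(Z)/|Z| = 200/200 = 1.
Step 5 — Type: Im(Z) = 0.5114 ⇒ lagging (phase φ = 0.1°).

PF = 1 (lagging, φ = 0.1°)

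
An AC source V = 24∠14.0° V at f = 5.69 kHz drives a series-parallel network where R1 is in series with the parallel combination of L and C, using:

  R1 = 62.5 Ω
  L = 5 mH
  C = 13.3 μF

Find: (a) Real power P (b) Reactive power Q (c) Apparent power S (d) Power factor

Step 1 — Angular frequency: ω = 2π·f = 2π·5690 = 3.575e+04 rad/s.
Step 2 — Component impedances:
  R1: Z = R = 62.5 Ω
  L: Z = jωL = j·3.575e+04·0.005 = 0 + j178.8 Ω
  C: Z = 1/(jωC) = -j/(ω·C) = 0 - j2.103 Ω
Step 3 — Parallel branch: L || C = 1/(1/L + 1/C) = 0 - j2.128 Ω.
Step 4 — Series with R1: Z_total = R1 + (L || C) = 62.5 - j2.128 Ω = 62.54∠-2.0° Ω.
Step 5 — Source phasor: V = 24∠14.0° V = 23.29 + j5.806 V.
Step 6 — Current: I = V / Z = 0.369 + j0.1055 A = 0.3838∠16.0° A.
Step 7 — Complex power: S = V·I* = 9.205 - j0.3134 VA.
Step 8 — Real power: P = Re(S) = 9.205 W.
Step 9 — Reactive power: Q = Im(S) = -0.3134 VAR.
Step 10 — Apparent power: |S| = 9.211 VA.
Step 11 — Power factor: PF = P/|S| = 0.9994 (leading).

(a) P = 9.205 W  (b) Q = -0.3134 VAR  (c) S = 9.211 VA  (d) PF = 0.9994 (leading)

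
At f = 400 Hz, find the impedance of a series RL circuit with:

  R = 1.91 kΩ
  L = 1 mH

Step 1 — Angular frequency: ω = 2π·f = 2π·400 = 2513 rad/s.
Step 2 — Component impedances:
  R: Z = R = 1910 Ω
  L: Z = jωL = j·2513·0.001 = 0 + j2.513 Ω
Step 3 — Series combination: Z_total = R + L = 1910 + j2.513 Ω = 1910∠0.1° Ω.

Z = 1910 + j2.513 Ω = 1910∠0.1° Ω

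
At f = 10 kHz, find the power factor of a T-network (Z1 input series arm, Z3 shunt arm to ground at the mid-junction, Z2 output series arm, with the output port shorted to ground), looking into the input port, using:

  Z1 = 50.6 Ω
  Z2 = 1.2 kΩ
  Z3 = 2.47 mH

Step 1 — Angular frequency: ω = 2π·f = 2π·1e+04 = 6.283e+04 rad/s.
Step 2 — Component impedances:
  Z1: Z = R = 50.6 Ω
  Z2: Z = R = 1200 Ω
  Z3: Z = jωL = j·6.283e+04·0.00247 = 0 + j155.2 Ω
Step 3 — With the output port shorted to ground, the output series arm Z2 runs from the junction to ground; the shunt arm Z3 also runs from the junction to ground. They appear in parallel: Z3 || Z2 = 19.74 + j152.6 Ω.
Step 4 — Series with input arm Z1: Z_in = Z1 + (Z3 || Z2) = 70.34 + j152.6 Ω = 168.1∠65.3° Ω.
Step 5 — Power factor: PF = cos(φ) = Re(Z)/|Z| = 70.341/168.07 = 0.4185.
Step 6 — Type: Im(Z) = 152.6 ⇒ lagging (phase φ = 65.3°).

PF = 0.4185 (lagging, φ = 65.3°)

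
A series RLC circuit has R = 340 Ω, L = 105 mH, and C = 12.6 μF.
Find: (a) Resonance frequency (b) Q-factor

Step 1 — Resonance condition Im(Z)=0 gives ω₀ = 1/√(LC).
Step 2 — ω₀ = 1/√(0.105·1.26e-05) = 869.4 rad/s.
Step 3 — f₀ = ω₀/(2π) = 138.4 Hz.
Step 4 — Series Q: Q = ω₀L/R = 869.4·0.105/340 = 0.2685.

(a) f₀ = 138.4 Hz  (b) Q = 0.2685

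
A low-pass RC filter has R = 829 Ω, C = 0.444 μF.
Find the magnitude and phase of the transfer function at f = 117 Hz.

Step 1 — Angular frequency: ω = 2π·117 = 735.1 rad/s.
Step 2 — Transfer function: H(jω) = 1/(1 + jωRC).
Step 3 — Denominator: 1 + jωRC = 1 + j·735.1·829·4.44e-07 = 1 + j0.2706.
Step 4 — H = 0.9318 - j0.2521.
Step 5 — Magnitude: |H| = 0.9653 (-0.3 dB); phase: φ = -15.1°.

|H| = 0.9653 (-0.3 dB), φ = -15.1°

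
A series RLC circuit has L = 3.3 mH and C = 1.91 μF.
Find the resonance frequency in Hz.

Step 1 — Resonance condition Im(Z)=0 gives ω₀ = 1/√(LC).
Step 2 — ω₀ = 1/√(0.0033·1.91e-06) = 1.26e+04 rad/s.
Step 3 — f₀ = ω₀/(2π) = 2005 Hz.

f₀ = 2005 Hz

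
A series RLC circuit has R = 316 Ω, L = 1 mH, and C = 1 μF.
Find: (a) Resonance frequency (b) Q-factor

Step 1 — Resonance condition Im(Z)=0 gives ω₀ = 1/√(LC).
Step 2 — ω₀ = 1/√(0.001·1e-06) = 3.162e+04 rad/s.
Step 3 — f₀ = ω₀/(2π) = 5033 Hz.
Step 4 — Series Q: Q = ω₀L/R = 3.162e+04·0.001/316 = 0.1001.

(a) f₀ = 5033 Hz  (b) Q = 0.1001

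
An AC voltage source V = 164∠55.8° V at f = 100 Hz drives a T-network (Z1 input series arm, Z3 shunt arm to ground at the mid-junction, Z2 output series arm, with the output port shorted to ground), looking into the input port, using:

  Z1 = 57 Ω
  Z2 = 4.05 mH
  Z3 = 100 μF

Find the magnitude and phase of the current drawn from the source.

Step 1 — Angular frequency: ω = 2π·f = 2π·100 = 628.3 rad/s.
Step 2 — Component impedances:
  Z1: Z = R = 57 Ω
  Z2: Z = jωL = j·628.3·0.00405 = 0 + j2.545 Ω
  Z3: Z = 1/(jωC) = -j/(ω·C) = 0 - j15.92 Ω
Step 3 — With the output port shorted to ground, the output series arm Z2 runs from the junction to ground; the shunt arm Z3 also runs from the junction to ground. They appear in parallel: Z3 || Z2 = 0 + j3.029 Ω.
Step 4 — Series with input arm Z1: Z_in = Z1 + (Z3 || Z2) = 57 + j3.029 Ω = 57.08∠3.0° Ω.
Step 5 — Source phasor: V = 164∠55.8° V = 92.18 + j135.6 V.
Step 6 — Ohm's law: I = V / Z_total = (92.18 + j135.6) / (57 + j3.029) = 1.739 + j2.287 A.
Step 7 — Convert to polar: |I| = 2.873 A, ∠I = 52.8°.

I = 2.873∠52.8° A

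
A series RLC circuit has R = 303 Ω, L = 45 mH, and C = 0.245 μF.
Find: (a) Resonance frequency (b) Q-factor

Step 1 — Resonance condition Im(Z)=0 gives ω₀ = 1/√(LC).
Step 2 — ω₀ = 1/√(0.045·2.45e-07) = 9524 rad/s.
Step 3 — f₀ = ω₀/(2π) = 1516 Hz.
Step 4 — Series Q: Q = ω₀L/R = 9524·0.045/303 = 1.414.

(a) f₀ = 1516 Hz  (b) Q = 1.414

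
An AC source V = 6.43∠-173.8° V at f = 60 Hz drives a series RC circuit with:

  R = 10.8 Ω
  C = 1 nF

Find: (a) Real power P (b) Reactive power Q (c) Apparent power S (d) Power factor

Step 1 — Angular frequency: ω = 2π·f = 2π·60 = 377 rad/s.
Step 2 — Component impedances:
  R: Z = R = 10.8 Ω
  C: Z = 1/(jωC) = -j/(ω·C) = 0 - j2.653e+06 Ω
Step 3 — Series combination: Z_total = R + C = 10.8 - j2.653e+06 Ω = 2.653e+06∠-90.0° Ω.
Step 4 — Source phasor: V = 6.43∠-173.8° V = -6.392 - j0.6944 V.
Step 5 — Current: I = V / Z = 2.618e-07 - j2.41e-06 A = 2.424e-06∠-83.8° A.
Step 6 — Complex power: S = V·I* = 6.346e-11 - j1.559e-05 VA.
Step 7 — Real power: P = Re(S) = 6.346e-11 W.
Step 8 — Reactive power: Q = Im(S) = -1.559e-05 VAR.
Step 9 — Apparent power: |S| = 1.559e-05 VA.
Step 10 — Power factor: PF = P/|S| = 4.072e-06 (leading).

(a) P = 6.346e-11 W  (b) Q = -1.559e-05 VAR  (c) S = 1.559e-05 VA  (d) PF = 4.072e-06 (leading)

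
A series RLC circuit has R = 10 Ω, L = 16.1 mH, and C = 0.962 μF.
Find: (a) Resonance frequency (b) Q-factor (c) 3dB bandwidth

Step 1 — Resonance: ω₀ = 1/√(LC) = 1/√(0.0161·9.62e-07) = 8035 rad/s.
Step 2 — f₀ = ω₀/(2π) = 1279 Hz.
Step 3 — Series Q: Q = ω₀L/R = 8035·0.0161/10 = 12.94.
Step 4 — Bandwidth: Δω = ω₀/Q = 621.1 rad/s; BW = Δω/(2π) = 98.85 Hz.

(a) f₀ = 1279 Hz  (b) Q = 12.94  (c) BW = 98.85 Hz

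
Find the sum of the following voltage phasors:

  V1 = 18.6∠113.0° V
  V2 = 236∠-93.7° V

Step 1 — Convert each phasor to rectangular form:
  V1 = 18.6·(cos(113.0°) + j·sin(113.0°)) = -7.268 + j17.12 V
  V2 = 236·(cos(-93.7°) + j·sin(-93.7°)) = -15.23 - j235.5 V
Step 2 — Sum components: V_total = -22.5 - j218.4 V.
Step 3 — Convert to polar: |V_total| = 219.5 V, ∠V_total = -95.9°.

V_total = 219.5∠-95.9° V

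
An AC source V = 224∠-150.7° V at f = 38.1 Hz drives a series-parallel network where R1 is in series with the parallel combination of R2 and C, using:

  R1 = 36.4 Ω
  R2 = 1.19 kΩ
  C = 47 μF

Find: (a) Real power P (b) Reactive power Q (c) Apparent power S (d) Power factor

Step 1 — Angular frequency: ω = 2π·f = 2π·38.1 = 239.4 rad/s.
Step 2 — Component impedances:
  R1: Z = R = 36.4 Ω
  R2: Z = R = 1190 Ω
  C: Z = 1/(jωC) = -j/(ω·C) = 0 - j88.88 Ω
Step 3 — Parallel branch: R2 || C = 1/(1/R2 + 1/C) = 6.601 - j88.39 Ω.
Step 4 — Series with R1: Z_total = R1 + (R2 || C) = 43 - j88.39 Ω = 98.29∠-64.1° Ω.
Step 5 — Source phasor: V = 224∠-150.7° V = -195.3 - j109.6 V.
Step 6 — Current: I = V / Z = 0.1334 - j2.275 A = 2.279∠-86.6° A.
Step 7 — Complex power: S = V·I* = 223.3 - j459 VA.
Step 8 — Real power: P = Re(S) = 223.3 W.
Step 9 — Reactive power: Q = Im(S) = -459 VAR.
Step 10 — Apparent power: |S| = 510.5 VA.
Step 11 — Power factor: PF = P/|S| = 0.4375 (leading).

(a) P = 223.3 W  (b) Q = -459 VAR  (c) S = 510.5 VA  (d) PF = 0.4375 (leading)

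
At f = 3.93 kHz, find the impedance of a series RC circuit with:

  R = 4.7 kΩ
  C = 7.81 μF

Step 1 — Angular frequency: ω = 2π·f = 2π·3930 = 2.469e+04 rad/s.
Step 2 — Component impedances:
  R: Z = R = 4700 Ω
  C: Z = 1/(jωC) = -j/(ω·C) = 0 - j5.185 Ω
Step 3 — Series combination: Z_total = R + C = 4700 - j5.185 Ω = 4700∠-0.1° Ω.

Z = 4700 - j5.185 Ω = 4700∠-0.1° Ω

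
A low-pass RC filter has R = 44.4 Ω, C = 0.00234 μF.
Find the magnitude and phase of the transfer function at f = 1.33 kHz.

Step 1 — Angular frequency: ω = 2π·1330 = 8357 rad/s.
Step 2 — Transfer function: H(jω) = 1/(1 + jωRC).
Step 3 — Denominator: 1 + jωRC = 1 + j·8357·44.4·2.34e-09 = 1 + j0.0008682.
Step 4 — H = 1 - j0.0008682.
Step 5 — Magnitude: |H| = 1 (-0.0 dB); phase: φ = -0.0°.

|H| = 1 (-0.0 dB), φ = -0.0°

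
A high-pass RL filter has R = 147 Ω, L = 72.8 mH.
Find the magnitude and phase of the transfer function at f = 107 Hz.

Step 1 — Angular frequency: ω = 2π·107 = 672.3 rad/s.
Step 2 — Transfer function: H(jω) = jωL/(R + jωL).
Step 3 — Numerator jωL = j·48.94; denominator R + jωL = 147 + j48.94.
Step 4 — H = 0.09979 + j0.2997.
Step 5 — Magnitude: |H| = 0.3159 (-10.0 dB); phase: φ = 71.6°.

|H| = 0.3159 (-10.0 dB), φ = 71.6°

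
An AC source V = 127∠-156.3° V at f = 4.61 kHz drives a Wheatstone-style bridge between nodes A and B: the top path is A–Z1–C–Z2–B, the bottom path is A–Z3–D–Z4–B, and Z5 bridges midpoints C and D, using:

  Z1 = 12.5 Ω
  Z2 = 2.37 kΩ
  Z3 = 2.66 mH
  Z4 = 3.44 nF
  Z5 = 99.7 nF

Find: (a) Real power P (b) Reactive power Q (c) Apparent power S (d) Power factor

Step 1 — Angular frequency: ω = 2π·f = 2π·4610 = 2.897e+04 rad/s.
Step 2 — Component impedances:
  Z1: Z = R = 12.5 Ω
  Z2: Z = R = 2370 Ω
  Z3: Z = jωL = j·2.897e+04·0.00266 = 0 + j77.05 Ω
  Z4: Z = 1/(jωC) = -j/(ω·C) = 0 - j1.004e+04 Ω
  Z5: Z = 1/(jωC) = -j/(ω·C) = 0 - j346.3 Ω
Step 3 — Bridge requires nodal analysis (the Z5 bridge couples midpoints C and D, so the two paths cannot be reduced to a simple series/parallel combination). Setting node B to ground and injecting 1 A at node A, the 3-node admittance system at A, C, D solves to V_A = Z_AB = 2252 - j542 Ω = 2316∠-13.5° Ω.
Step 4 — Source phasor: V = 127∠-156.3° V = -116.3 - j51.05 V.
Step 5 — Current: I = V / Z = -0.04366 - j0.03318 A = 0.05483∠-142.8° A.
Step 6 — Complex power: S = V·I* = 6.77 - j1.63 VA.
Step 7 — Real power: P = Re(S) = 6.77 W.
Step 8 — Reactive power: Q = Im(S) = -1.63 VAR.
Step 9 — Apparent power: |S| = 6.964 VA.
Step 10 — Power factor: PF = P/|S| = 0.9722 (leading).

(a) P = 6.77 W  (b) Q = -1.63 VAR  (c) S = 6.964 VA  (d) PF = 0.9722 (leading)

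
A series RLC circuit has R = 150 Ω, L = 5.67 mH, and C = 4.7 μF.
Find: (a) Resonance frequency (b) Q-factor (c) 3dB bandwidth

Step 1 — Resonance: ω₀ = 1/√(LC) = 1/√(0.00567·4.7e-06) = 6126 rad/s.
Step 2 — f₀ = ω₀/(2π) = 974.9 Hz.
Step 3 — Series Q: Q = ω₀L/R = 6126·0.00567/150 = 0.2316.
Step 4 — Bandwidth: Δω = ω₀/Q = 2.646e+04 rad/s; BW = Δω/(2π) = 4210 Hz.

(a) f₀ = 974.9 Hz  (b) Q = 0.2316  (c) BW = 4210 Hz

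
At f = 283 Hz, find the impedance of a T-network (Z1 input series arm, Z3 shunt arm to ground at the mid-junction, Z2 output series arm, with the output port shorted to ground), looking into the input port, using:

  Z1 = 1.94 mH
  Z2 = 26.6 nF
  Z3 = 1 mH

Step 1 — Angular frequency: ω = 2π·f = 2π·283 = 1778 rad/s.
Step 2 — Component impedances:
  Z1: Z = jωL = j·1778·0.00194 = 0 + j3.45 Ω
  Z2: Z = 1/(jωC) = -j/(ω·C) = 0 - j2.114e+04 Ω
  Z3: Z = jωL = j·1778·0.001 = 0 + j1.778 Ω
Step 3 — With the output port shorted to ground, the output series arm Z2 runs from the junction to ground; the shunt arm Z3 also runs from the junction to ground. They appear in parallel: Z3 || Z2 = 0 + j1.778 Ω.
Step 4 — Series with input arm Z1: Z_in = Z1 + (Z3 || Z2) = 0 + j5.228 Ω = 5.228∠90.0° Ω.

Z = 0 + j5.228 Ω = 5.228∠90.0° Ω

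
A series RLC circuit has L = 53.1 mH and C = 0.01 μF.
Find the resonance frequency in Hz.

Step 1 — Resonance condition Im(Z)=0 gives ω₀ = 1/√(LC).
Step 2 — ω₀ = 1/√(0.0531·1e-08) = 4.34e+04 rad/s.
Step 3 — f₀ = ω₀/(2π) = 6907 Hz.

f₀ = 6907 Hz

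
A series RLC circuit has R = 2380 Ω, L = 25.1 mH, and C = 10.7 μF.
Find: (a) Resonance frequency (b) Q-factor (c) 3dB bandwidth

Step 1 — Resonance condition Im(Z)=0 gives ω₀ = 1/√(LC).
Step 2 — ω₀ = 1/√(0.0251·1.07e-05) = 1930 rad/s.
Step 3 — f₀ = ω₀/(2π) = 307.1 Hz.
Step 4 — Series Q: Q = ω₀L/R = 1930·0.0251/2380 = 0.02035.
Step 5 — 3dB bandwidth: Δω = ω₀/Q = 9.482e+04 rad/s; BW = Δω/(2π) = 1.509e+04 Hz.

(a) f₀ = 307.1 Hz  (b) Q = 0.02035  (c) BW = 1.509e+04 Hz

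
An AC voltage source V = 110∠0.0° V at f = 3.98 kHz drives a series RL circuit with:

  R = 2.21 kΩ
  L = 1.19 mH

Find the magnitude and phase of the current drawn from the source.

Step 1 — Angular frequency: ω = 2π·f = 2π·3980 = 2.501e+04 rad/s.
Step 2 — Component impedances:
  R: Z = R = 2210 Ω
  L: Z = jωL = j·2.501e+04·0.00119 = 0 + j29.76 Ω
Step 3 — Series combination: Z_total = R + L = 2210 + j29.76 Ω = 2210∠0.8° Ω.
Step 4 — Source phasor: V = 110∠0.0° V = 110 V.
Step 5 — Ohm's law: I = V / Z_total = (110) / (2210 + j29.76) = 0.04976 - j0.0006701 A.
Step 6 — Convert to polar: |I| = 0.04977 A, ∠I = -0.8°.

I = 0.04977∠-0.8° A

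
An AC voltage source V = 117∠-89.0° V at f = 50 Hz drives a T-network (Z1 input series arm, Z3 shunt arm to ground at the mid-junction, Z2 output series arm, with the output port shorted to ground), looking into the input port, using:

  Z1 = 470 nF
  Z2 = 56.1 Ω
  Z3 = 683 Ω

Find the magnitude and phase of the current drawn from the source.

Step 1 — Angular frequency: ω = 2π·f = 2π·50 = 314.2 rad/s.
Step 2 — Component impedances:
  Z1: Z = 1/(jωC) = -j/(ω·C) = 0 - j6773 Ω
  Z2: Z = R = 56.1 Ω
  Z3: Z = R = 683 Ω
Step 3 — With the output port shorted to ground, the output series arm Z2 runs from the junction to ground; the shunt arm Z3 also runs from the junction to ground. They appear in parallel: Z3 || Z2 = 51.84 Ω.
Step 4 — Series with input arm Z1: Z_in = Z1 + (Z3 || Z2) = 51.84 - j6773 Ω = 6773∠-89.6° Ω.
Step 5 — Source phasor: V = 117∠-89.0° V = 2.042 - j117 V.
Step 6 — Ohm's law: I = V / Z_total = (2.042 - j117) / (51.84 - j6773) = 0.01727 + j0.0001693 A.
Step 7 — Convert to polar: |I| = 0.01728 A, ∠I = 0.6°.

I = 0.01728∠0.6° A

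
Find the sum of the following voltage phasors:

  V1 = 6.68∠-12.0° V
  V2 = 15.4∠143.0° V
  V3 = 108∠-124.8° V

Step 1 — Convert each phasor to rectangular form:
  V1 = 6.68·(cos(-12.0°) + j·sin(-12.0°)) = 6.534 - j1.389 V
  V2 = 15.4·(cos(143.0°) + j·sin(143.0°)) = -12.3 + j9.268 V
  V3 = 108·(cos(-124.8°) + j·sin(-124.8°)) = -61.64 - j88.68 V
Step 2 — Sum components: V_total = -67.4 - j80.81 V.
Step 3 — Convert to polar: |V_total| = 105.2 V, ∠V_total = -129.8°.

V_total = 105.2∠-129.8° V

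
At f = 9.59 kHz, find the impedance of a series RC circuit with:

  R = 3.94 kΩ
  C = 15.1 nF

Step 1 — Angular frequency: ω = 2π·f = 2π·9590 = 6.026e+04 rad/s.
Step 2 — Component impedances:
  R: Z = R = 3940 Ω
  C: Z = 1/(jωC) = -j/(ω·C) = 0 - j1099 Ω
Step 3 — Series combination: Z_total = R + C = 3940 - j1099 Ω = 4090∠-15.6° Ω.

Z = 3940 - j1099 Ω = 4090∠-15.6° Ω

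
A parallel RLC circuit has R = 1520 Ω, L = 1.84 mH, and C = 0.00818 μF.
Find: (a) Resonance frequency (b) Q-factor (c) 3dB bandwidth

Step 1 — Resonance: ω₀ = 1/√(LC) = 1/√(0.00184·8.18e-09) = 2.578e+05 rad/s.
Step 2 — f₀ = ω₀/(2π) = 4.102e+04 Hz.
Step 3 — Parallel Q: Q = R/(ω₀L) = 1520/(2.578e+05·0.00184) = 3.205.
Step 4 — Bandwidth: Δω = ω₀/Q = 8.043e+04 rad/s; BW = Δω/(2π) = 1.28e+04 Hz.

(a) f₀ = 4.102e+04 Hz  (b) Q = 3.205  (c) BW = 1.28e+04 Hz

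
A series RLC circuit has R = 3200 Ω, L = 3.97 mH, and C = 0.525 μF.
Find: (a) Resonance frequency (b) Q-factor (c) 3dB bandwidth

Step 1 — Resonance: ω₀ = 1/√(LC) = 1/√(0.00397·5.25e-07) = 2.19e+04 rad/s.
Step 2 — f₀ = ω₀/(2π) = 3486 Hz.
Step 3 — Series Q: Q = ω₀L/R = 2.19e+04·0.00397/3200 = 0.02717.
Step 4 — Bandwidth: Δω = ω₀/Q = 8.06e+05 rad/s; BW = Δω/(2π) = 1.283e+05 Hz.

(a) f₀ = 3486 Hz  (b) Q = 0.02717  (c) BW = 1.283e+05 Hz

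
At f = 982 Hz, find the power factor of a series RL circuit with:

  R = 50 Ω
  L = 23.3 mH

Step 1 — Angular frequency: ω = 2π·f = 2π·982 = 6170 rad/s.
Step 2 — Component impedances:
  R: Z = R = 50 Ω
  L: Z = jωL = j·6170·0.0233 = 0 + j143.8 Ω
Step 3 — Series combination: Z_total = R + L = 50 + j143.8 Ω = 152.2∠70.8° Ω.
Step 4 — Power factor: PF = cos(φ) = Re(Z)/|Z| = 50/152.2 = 0.3285.
Step 5 — Type: Im(Z) = 143.8 ⇒ lagging (phase φ = 70.8°).

PF = 0.3285 (lagging, φ = 70.8°)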